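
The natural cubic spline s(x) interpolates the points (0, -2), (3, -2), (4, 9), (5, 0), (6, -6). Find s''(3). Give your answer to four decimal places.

12.8276

Let M_i = s''(x_i). Step sizes h_i = 3, 1, 1, 1; slopes of the chords Δ_i = (y_(i+1) - y_i)/h_i = 0, 11, -9, -6.
  3·M_0 + 8·M_1 + 1·M_2 = 6(Δ_1 - Δ_0) = 66
  1·M_1 + 4·M_2 + 1·M_3 = 6(Δ_2 - Δ_1) = -120
  1·M_2 + 4·M_3 + 1·M_4 = 6(Δ_3 - Δ_2) = 18
Natural end conditions: M_0 = M_4 = 0.
Forward elimination and back-substitution give M_0 = 0, M_1 = 372/29, M_2 = -1062/29, M_3 = 396/29, M_4 = 0.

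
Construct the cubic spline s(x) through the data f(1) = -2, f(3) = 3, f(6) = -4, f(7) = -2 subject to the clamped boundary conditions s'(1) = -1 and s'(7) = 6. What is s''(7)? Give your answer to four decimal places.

Write σ_i for s''(x_i). With h_i = 2, 3, 1 and divided differences Δ_i = 5/2, -7/3, 2, the continuity of s' gives the tridiagonal system
  2·σ_0 + 10·σ_1 + 3·σ_2 = 6(Δ_1 - Δ_0) = -29
  3·σ_1 + 8·σ_2 + 1·σ_3 = 6(Δ_2 - Δ_1) = 26
Clamped end conditions give two more equations: 2h_0·σ_0 + h_0·σ_1 = 6(Δ_0 - s'(1)) = 21 and h_2·σ_2 + 2h_2·σ_3 = 6(s'(7) - Δ_2) = 24.
Hence σ_0 = 635/78, σ_1 = -451/78, σ_2 = 163/39, σ_3 = 773/78.

9.9103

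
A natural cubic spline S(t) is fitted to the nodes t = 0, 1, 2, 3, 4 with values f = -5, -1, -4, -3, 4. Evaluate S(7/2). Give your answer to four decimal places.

0.0513

Put M_i = S'' at the i-th knot. Here h = (1, 1, 1, 1) and Δ = (4, -3, 1, 7), so the interior equations h_(i-1)·M_(i-1) + 2(h_(i-1)+h_i)·M_i + h_i·M_(i+1) = 6(Δ_i − Δ_(i-1)) read
  1·M_0 + 4·M_1 + 1·M_2 = 6(Δ_1 - Δ_0) = -42
  1·M_1 + 4·M_2 + 1·M_3 = 6(Δ_2 - Δ_1) = 24
  1·M_2 + 4·M_3 + 1·M_4 = 6(Δ_3 - Δ_2) = 36
Natural end conditions: M_0 = M_4 = 0.
Solving: M_0 = 0, M_1 = -345/28, M_2 = 51/7, M_3 = 201/28, M_4 = 0.
On [3, 4], S(t) = -3 + 129/28·(t - 3) + 201/56·(t - 3)² - 67/56·(t - 3)³.
With (t - 3) = 1/2: S(7/2) = 23/448.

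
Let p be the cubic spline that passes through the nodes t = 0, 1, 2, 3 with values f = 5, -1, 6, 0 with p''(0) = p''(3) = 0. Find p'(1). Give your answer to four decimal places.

Let σ_i = p''(x_i). Step sizes h_i = 1, 1, 1; slopes of the chords Δ_i = (y_(i+1) - y_i)/h_i = -6, 7, -6.
  1·σ_0 + 4·σ_1 + 1·σ_2 = 6(Δ_1 - Δ_0) = 78
  1·σ_1 + 4·σ_2 + 1·σ_3 = 6(Δ_2 - Δ_1) = -78
Natural end conditions: σ_0 = σ_3 = 0.
Hence σ_0 = 0, σ_1 = 26, σ_2 = -26, σ_3 = 0.
On [1, 2], p'(t) = b_1 + 2c_1·(t - 1) + 3d_1·(t - 1)² with b_1 = Δ_1 - h_1(2σ_1 + σ_2)/6 = 8/3, c_1 = σ_1/2 = 13, d_1 = (σ_2 - σ_1)/(6h_1) = -26/3. So p'(1) = 8/3.

2.6667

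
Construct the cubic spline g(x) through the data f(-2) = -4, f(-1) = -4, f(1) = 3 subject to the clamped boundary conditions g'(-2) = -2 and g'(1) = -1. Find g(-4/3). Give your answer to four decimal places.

-4.5309

Write m_i for g''(x_i). With h_i = 1, 2 and divided differences Δ_i = 0, 7/2, the continuity of g' gives the tridiagonal system
  1·m_0 + 6·m_1 + 2·m_2 = 6(Δ_1 - Δ_0) = 21
Clamped end conditions give two more equations: 2h_0·m_0 + h_0·m_1 = 6(Δ_0 - g'(-2)) = 12 and h_1·m_1 + 2h_1·m_2 = 6(g'(1) - Δ_1) = -27.
Forward elimination and back-substitution give m_0 = 17/6, m_1 = 19/3, m_2 = -119/12.
On [-2, -1], g(x) = -4 - 2·(x + 2) + 17/12·(x + 2)² + 7/12·(x + 2)³.
With (x + 2) = 2/3: g(-4/3) = -367/81.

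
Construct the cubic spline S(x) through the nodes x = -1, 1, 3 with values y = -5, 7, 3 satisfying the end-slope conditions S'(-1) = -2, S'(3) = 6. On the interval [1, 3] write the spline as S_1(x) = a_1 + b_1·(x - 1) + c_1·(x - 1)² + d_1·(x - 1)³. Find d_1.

With σ_i denoting the second derivative at x_i, h_i = 2, 2, and Δ_i = (y_(i+1) − y_i)/h_i = 6, -2:
  2·σ_0 + 8·σ_1 + 2·σ_2 = 6(Δ_1 - Δ_0) = -48
Clamped end conditions give two more equations: 2h_0·σ_0 + h_0·σ_1 = 6(Δ_0 - S'(-1)) = 48 and h_1·σ_1 + 2h_1·σ_2 = 6(S'(3) - Δ_1) = 48.
Forward elimination and back-substitution give σ_0 = 20, σ_1 = -16, σ_2 = 20.
On [1, 3], with S_1(x) = a_1 + b_1·(x - 1) + c_1·(x - 1)² + d_1·(x - 1)³: c_1 = σ_1/2 = -8, d_1 = (σ_2 - σ_1)/(6h_1) = 3, b_1 = Δ_1 - h_1(2σ_1 + σ_2)/6 = 2.

3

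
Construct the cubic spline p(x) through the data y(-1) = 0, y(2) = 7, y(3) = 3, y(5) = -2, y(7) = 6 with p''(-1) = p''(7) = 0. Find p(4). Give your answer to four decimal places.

-0.8583

Let M_i = p''(x_i). Step sizes h_i = 3, 1, 2, 2; slopes of the chords Δ_i = (y_(i+1) - y_i)/h_i = 7/3, -4, -5/2, 4.
  3·M_0 + 8·M_1 + 1·M_2 = 6(Δ_1 - Δ_0) = -38
  1·M_1 + 6·M_2 + 2·M_3 = 6(Δ_2 - Δ_1) = 9
  2·M_2 + 8·M_3 + 2·M_4 = 6(Δ_3 - Δ_2) = 39
Natural end conditions: M_0 = M_4 = 0.
Solving the tridiagonal system: M_0 = 0, M_1 = -833/172, M_2 = 32/43, M_3 = 1613/344, M_4 = 0.
On [3, 5], p(x) = 3 - 4705/1032·(x - 3) + 16/43·(x - 3)² + 1357/4128·(x - 3)³.
With (x - 3) = 1: p(4) = -1181/1376.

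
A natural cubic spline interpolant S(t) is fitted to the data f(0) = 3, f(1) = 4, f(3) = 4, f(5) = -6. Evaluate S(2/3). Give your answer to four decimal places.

Write m_i for S''(x_i). With h_i = 1, 2, 2 and divided differences Δ_i = 1, 0, -5, the continuity of S' gives the tridiagonal system
  1·m_0 + 6·m_1 + 2·m_2 = 6(Δ_1 - Δ_0) = -6
  2·m_1 + 8·m_2 + 2·m_3 = 6(Δ_2 - Δ_1) = -30
Natural end conditions: m_0 = m_3 = 0.
Solving the tridiagonal system: m_0 = 0, m_1 = 3/11, m_2 = -42/11, m_3 = 0.
On [0, 1], S(t) = 3 + 21/22·t + 0·t² + 1/22·t³.
With t = 2/3: S(2/3) = 1084/297.

3.6498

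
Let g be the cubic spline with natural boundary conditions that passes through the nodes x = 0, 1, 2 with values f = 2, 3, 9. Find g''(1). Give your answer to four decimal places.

Let M_i = g''(x_i). Step sizes h_i = 1, 1; slopes of the chords Δ_i = (y_(i+1) - y_i)/h_i = 1, 6.
  1·M_0 + 4·M_1 + 1·M_2 = 6(Δ_1 - Δ_0) = 30
Natural end conditions: M_0 = M_2 = 0.
Solving the tridiagonal system: M_0 = 0, M_1 = 15/2, M_2 = 0.

7.5000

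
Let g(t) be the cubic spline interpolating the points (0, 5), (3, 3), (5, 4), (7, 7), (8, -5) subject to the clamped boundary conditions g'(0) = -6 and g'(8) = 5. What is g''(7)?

Let M_i = g''(x_i). Step sizes h_i = 3, 2, 2, 1; slopes of the chords Δ_i = (y_(i+1) - y_i)/h_i = -2/3, 1/2, 3/2, -12.
  3·M_0 + 10·M_1 + 2·M_2 = 6(Δ_1 - Δ_0) = 7
  2·M_1 + 8·M_2 + 2·M_3 = 6(Δ_2 - Δ_1) = 6
  2·M_2 + 6·M_3 + 1·M_4 = 6(Δ_3 - Δ_2) = -81
Clamped end conditions give two more equations: 2h_0·M_0 + h_0·M_1 = 6(Δ_0 - g'(0)) = 32 and h_3·M_3 + 2h_3·M_4 = 6(g'(8) - Δ_3) = 102.
Solving: M_0 = 41/6, M_1 = -3, M_2 = 33/4, M_3 = -27, M_4 = 129/2.

-27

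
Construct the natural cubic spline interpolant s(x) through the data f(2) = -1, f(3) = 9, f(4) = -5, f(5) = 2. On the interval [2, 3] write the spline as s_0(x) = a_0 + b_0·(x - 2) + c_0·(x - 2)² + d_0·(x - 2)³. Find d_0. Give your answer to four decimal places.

-7.8000

Let σ_i = s''(x_i). Step sizes h_i = 1, 1, 1; slopes of the chords Δ_i = (y_(i+1) - y_i)/h_i = 10, -14, 7.
  1·σ_0 + 4·σ_1 + 1·σ_2 = 6(Δ_1 - Δ_0) = -144
  1·σ_1 + 4·σ_2 + 1·σ_3 = 6(Δ_2 - Δ_1) = 126
Natural end conditions: σ_0 = σ_3 = 0.
Forward elimination and back-substitution give σ_0 = 0, σ_1 = -234/5, σ_2 = 216/5, σ_3 = 0.
On [2, 3], with s_0(x) = a_0 + b_0·(x - 2) + c_0·(x - 2)² + d_0·(x - 2)³: c_0 = σ_0/2 = 0, d_0 = (σ_1 - σ_0)/(6h_0) = -39/5, b_0 = Δ_0 - h_0(2σ_0 + σ_1)/6 = 89/5.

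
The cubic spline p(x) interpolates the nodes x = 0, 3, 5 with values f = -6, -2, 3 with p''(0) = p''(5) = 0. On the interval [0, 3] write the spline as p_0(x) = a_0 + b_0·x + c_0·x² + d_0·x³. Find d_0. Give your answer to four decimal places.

0.0389

Write M_i for p''(x_i). With h_i = 3, 2 and divided differences Δ_i = 4/3, 5/2, the continuity of p' gives the tridiagonal system
  3·M_0 + 10·M_1 + 2·M_2 = 6(Δ_1 - Δ_0) = 7
Natural end conditions: M_0 = M_2 = 0.
Solving: M_0 = 0, M_1 = 7/10, M_2 = 0.
On [0, 3], with p_0(x) = a_0 + b_0·x + c_0·x² + d_0·x³: c_0 = M_0/2 = 0, d_0 = (M_1 - M_0)/(6h_0) = 7/180, b_0 = Δ_0 - h_0(2M_0 + M_1)/6 = 59/60.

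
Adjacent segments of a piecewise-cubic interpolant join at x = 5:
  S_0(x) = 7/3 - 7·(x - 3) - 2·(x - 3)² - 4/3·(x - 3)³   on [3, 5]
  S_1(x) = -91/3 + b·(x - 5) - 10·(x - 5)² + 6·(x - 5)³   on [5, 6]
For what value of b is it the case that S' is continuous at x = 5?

-31

S_0'(x) = -7 - 4·(x - 3) - 4·(x - 3)², so S_0'(5) = -31. On the right, S_1'(5) = b, so b = -31.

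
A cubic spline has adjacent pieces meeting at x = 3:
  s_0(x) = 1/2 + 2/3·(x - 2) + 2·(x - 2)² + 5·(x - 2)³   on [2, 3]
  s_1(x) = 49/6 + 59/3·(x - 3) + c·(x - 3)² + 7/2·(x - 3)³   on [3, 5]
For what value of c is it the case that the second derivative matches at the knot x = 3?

17

s_0''(x) = 4 + 30·(x - 2), so s_0''(3) = 34. On the right, s_1''(3) = 2c, so c = 17.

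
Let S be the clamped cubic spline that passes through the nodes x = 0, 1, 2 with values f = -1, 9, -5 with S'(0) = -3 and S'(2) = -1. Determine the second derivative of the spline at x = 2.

With m_i denoting the second derivative at x_i, h_i = 1, 1, and Δ_i = (y_(i+1) − y_i)/h_i = 10, -14:
  1·m_0 + 4·m_1 + 1·m_2 = 6(Δ_1 - Δ_0) = -144
Clamped end conditions give two more equations: 2h_0·m_0 + h_0·m_1 = 6(Δ_0 - S'(0)) = 78 and h_1·m_1 + 2h_1·m_2 = 6(S'(2) - Δ_1) = 78.
Solving the tridiagonal system: m_0 = 76, m_1 = -74, m_2 = 76.

76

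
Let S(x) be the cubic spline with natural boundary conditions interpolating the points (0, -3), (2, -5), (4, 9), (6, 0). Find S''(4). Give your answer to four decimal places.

Write M_i for S''(x_i). With h_i = 2, 2, 2 and divided differences Δ_i = -1, 7, -9/2, the continuity of S' gives the tridiagonal system
  2·M_0 + 8·M_1 + 2·M_2 = 6(Δ_1 - Δ_0) = 48
  2·M_1 + 8·M_2 + 2·M_3 = 6(Δ_2 - Δ_1) = -69
Natural end conditions: M_0 = M_3 = 0.
Hence M_0 = 0, M_1 = 87/10, M_2 = -54/5, M_3 = 0.

-10.8000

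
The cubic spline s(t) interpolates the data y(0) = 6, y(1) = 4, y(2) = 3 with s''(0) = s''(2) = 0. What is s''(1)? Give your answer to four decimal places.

1.5000

Put σ_i = s'' at the i-th knot. Here h = (1, 1) and Δ = (-2, -1), so the interior equations h_(i-1)·σ_(i-1) + 2(h_(i-1)+h_i)·σ_i + h_i·σ_(i+1) = 6(Δ_i − Δ_(i-1)) read
  1·σ_0 + 4·σ_1 + 1·σ_2 = 6(Δ_1 - Δ_0) = 6
Natural end conditions: σ_0 = σ_2 = 0.
Hence σ_0 = 0, σ_1 = 3/2, σ_2 = 0.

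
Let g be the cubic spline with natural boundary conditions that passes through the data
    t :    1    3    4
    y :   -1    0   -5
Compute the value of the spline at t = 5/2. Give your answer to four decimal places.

Put M_i = g'' at the i-th knot. Here h = (2, 1) and Δ = (1/2, -5), so the interior equations h_(i-1)·M_(i-1) + 2(h_(i-1)+h_i)·M_i + h_i·M_(i+1) = 6(Δ_i − Δ_(i-1)) read
  2·M_0 + 6·M_1 + 1·M_2 = 6(Δ_1 - Δ_0) = -33
Natural end conditions: M_0 = M_2 = 0.
Solving: M_0 = 0, M_1 = -11/2, M_2 = 0.
On [1, 3], g(t) = -1 + 7/3·(t - 1) + 0·(t - 1)² - 11/24·(t - 1)³.
With (t - 1) = 3/2: g(5/2) = 61/64.

0.9531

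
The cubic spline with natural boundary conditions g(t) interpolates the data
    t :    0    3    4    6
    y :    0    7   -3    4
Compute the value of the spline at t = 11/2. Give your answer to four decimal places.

-0.1503

Put σ_i = g'' at the i-th knot. Here h = (3, 1, 2) and Δ = (7/3, -10, 7/2), so the interior equations h_(i-1)·σ_(i-1) + 2(h_(i-1)+h_i)·σ_i + h_i·σ_(i+1) = 6(Δ_i − Δ_(i-1)) read
  3·σ_0 + 8·σ_1 + 1·σ_2 = 6(Δ_1 - Δ_0) = -74
  1·σ_1 + 6·σ_2 + 2·σ_3 = 6(Δ_2 - Δ_1) = 81
Natural end conditions: σ_0 = σ_3 = 0.
Forward elimination and back-substitution give σ_0 = 0, σ_1 = -525/47, σ_2 = 722/47, σ_3 = 0.
On [4, 6], g(t) = -3 - 1901/282·(t - 4) + 361/47·(t - 4)² - 361/282·(t - 4)³.
With (t - 4) = 3/2: g(11/2) = -113/752.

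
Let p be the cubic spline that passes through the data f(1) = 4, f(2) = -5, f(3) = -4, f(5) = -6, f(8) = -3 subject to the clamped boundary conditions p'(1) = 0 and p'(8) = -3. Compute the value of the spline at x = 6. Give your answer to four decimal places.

With m_i denoting the second derivative at x_i, h_i = 1, 1, 2, 3, and Δ_i = (y_(i+1) − y_i)/h_i = -9, 1, -1, 1:
  1·m_0 + 4·m_1 + 1·m_2 = 6(Δ_1 - Δ_0) = 60
  1·m_1 + 6·m_2 + 2·m_3 = 6(Δ_2 - Δ_1) = -12
  2·m_2 + 10·m_3 + 3·m_4 = 6(Δ_3 - Δ_2) = 12
Clamped end conditions give two more equations: 2h_0·m_0 + h_0·m_1 = 6(Δ_0 - p'(1)) = -54 and h_3·m_3 + 2h_3·m_4 = 6(p'(8) - Δ_3) = -24.
Solving: m_0 = -4221/104, m_1 = 1413/52, m_2 = -843/104, m_3 = 123/26, m_4 = -331/52.
On [5, 8], p(x) = -6 - 57/104·(x - 5) + 123/52·(x - 5)² - 577/936·(x - 5)³.
With (x - 5) = 1: p(6) = -1123/234.

-4.7991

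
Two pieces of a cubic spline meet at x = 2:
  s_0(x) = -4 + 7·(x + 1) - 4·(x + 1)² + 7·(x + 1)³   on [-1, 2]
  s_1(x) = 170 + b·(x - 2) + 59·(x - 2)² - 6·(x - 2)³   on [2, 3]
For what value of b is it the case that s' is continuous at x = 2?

172

s_0'(x) = 7 - 8·(x + 1) + 21·(x + 1)², so s_0'(2) = 172. On the right, s_1'(2) = b, so b = 172.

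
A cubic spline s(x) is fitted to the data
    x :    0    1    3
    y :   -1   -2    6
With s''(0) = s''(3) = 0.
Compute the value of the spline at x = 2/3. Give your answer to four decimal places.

-1.9753

Write m_i for s''(x_i). With h_i = 1, 2 and divided differences Δ_i = -1, 4, the continuity of s' gives the tridiagonal system
  1·m_0 + 6·m_1 + 2·m_2 = 6(Δ_1 - Δ_0) = 30
Natural end conditions: m_0 = m_2 = 0.
Forward elimination and back-substitution give m_0 = 0, m_1 = 5, m_2 = 0.
On [0, 1], s(x) = -1 - 11/6·x + 0·x² + 5/6·x³.
With x = 2/3: s(2/3) = -160/81.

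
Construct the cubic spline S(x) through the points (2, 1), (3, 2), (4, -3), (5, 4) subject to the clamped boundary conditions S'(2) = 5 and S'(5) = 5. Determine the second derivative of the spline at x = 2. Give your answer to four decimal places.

-4.8000

Put M_i = S'' at the i-th knot. Here h = (1, 1, 1) and Δ = (1, -5, 7), so the interior equations h_(i-1)·M_(i-1) + 2(h_(i-1)+h_i)·M_i + h_i·M_(i+1) = 6(Δ_i − Δ_(i-1)) read
  1·M_0 + 4·M_1 + 1·M_2 = 6(Δ_1 - Δ_0) = -36
  1·M_1 + 4·M_2 + 1·M_3 = 6(Δ_2 - Δ_1) = 72
Clamped end conditions give two more equations: 2h_0·M_0 + h_0·M_1 = 6(Δ_0 - S'(2)) = -24 and h_2·M_2 + 2h_2·M_3 = 6(S'(5) - Δ_2) = -12.
Solving: M_0 = -24/5, M_1 = -72/5, M_2 = 132/5, M_3 = -96/5.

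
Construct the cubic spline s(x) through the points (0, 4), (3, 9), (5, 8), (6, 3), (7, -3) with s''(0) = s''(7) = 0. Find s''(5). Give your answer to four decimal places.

Write M_i for s''(x_i). With h_i = 3, 2, 1, 1 and divided differences Δ_i = 5/3, -1/2, -5, -6, the continuity of s' gives the tridiagonal system
  3·M_0 + 10·M_1 + 2·M_2 = 6(Δ_1 - Δ_0) = -13
  2·M_1 + 6·M_2 + 1·M_3 = 6(Δ_2 - Δ_1) = -27
  1·M_2 + 4·M_3 + 1·M_4 = 6(Δ_3 - Δ_2) = -6
Natural end conditions: M_0 = M_4 = 0.
Forward elimination and back-substitution give M_0 = 0, M_1 = -95/214, M_2 = -458/107, M_3 = -46/107, M_4 = 0.

-4.2804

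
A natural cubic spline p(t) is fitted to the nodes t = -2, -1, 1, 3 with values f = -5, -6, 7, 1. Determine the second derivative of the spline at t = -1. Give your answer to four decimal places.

Write M_i for p''(x_i). With h_i = 1, 2, 2 and divided differences Δ_i = -1, 13/2, -3, the continuity of p' gives the tridiagonal system
  1·M_0 + 6·M_1 + 2·M_2 = 6(Δ_1 - Δ_0) = 45
  2·M_1 + 8·M_2 + 2·M_3 = 6(Δ_2 - Δ_1) = -57
Natural end conditions: M_0 = M_3 = 0.
Hence M_0 = 0, M_1 = 237/22, M_2 = -108/11, M_3 = 0.

10.7727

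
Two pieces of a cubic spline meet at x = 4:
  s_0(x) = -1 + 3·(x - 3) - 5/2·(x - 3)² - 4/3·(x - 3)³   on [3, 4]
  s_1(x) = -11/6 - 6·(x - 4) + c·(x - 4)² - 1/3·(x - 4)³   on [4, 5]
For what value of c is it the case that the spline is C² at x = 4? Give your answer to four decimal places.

s_0''(x) = -5 - 8·(x - 3), so s_0''(4) = -13. On the right, s_1''(4) = 2c, so c = -13/2.

-6.5000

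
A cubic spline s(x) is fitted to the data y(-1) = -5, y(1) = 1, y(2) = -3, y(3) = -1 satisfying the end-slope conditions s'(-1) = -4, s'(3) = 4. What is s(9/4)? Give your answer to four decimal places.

With m_i denoting the second derivative at x_i, h_i = 2, 1, 1, and Δ_i = (y_(i+1) − y_i)/h_i = 3, -4, 2:
  2·m_0 + 6·m_1 + 1·m_2 = 6(Δ_1 - Δ_0) = -42
  1·m_1 + 4·m_2 + 1·m_3 = 6(Δ_2 - Δ_1) = 36
Clamped end conditions give two more equations: 2h_0·m_0 + h_0·m_1 = 6(Δ_0 - s'(-1)) = 42 and h_2·m_2 + 2h_2·m_3 = 6(s'(3) - Δ_2) = 12.
Forward elimination and back-substitution give m_0 = 199/11, m_1 = -167/11, m_2 = 142/11, m_3 = -5/11.
On [2, 3], s(x) = -3 - 49/22·(x - 2) + 71/11·(x - 2)² - 49/22·(x - 2)³.
With (x - 2) = 1/4: s(9/4) = -4489/1408.

-3.1882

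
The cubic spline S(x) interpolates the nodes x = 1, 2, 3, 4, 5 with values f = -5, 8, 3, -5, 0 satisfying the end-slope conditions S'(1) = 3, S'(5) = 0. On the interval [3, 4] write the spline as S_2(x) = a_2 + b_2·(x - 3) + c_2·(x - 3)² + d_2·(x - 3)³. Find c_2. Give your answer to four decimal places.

Write M_i for S''(x_i). With h_i = 1, 1, 1, 1 and divided differences Δ_i = 13, -5, -8, 5, the continuity of S' gives the tridiagonal system
  1·M_0 + 4·M_1 + 1·M_2 = 6(Δ_1 - Δ_0) = -108
  1·M_1 + 4·M_2 + 1·M_3 = 6(Δ_2 - Δ_1) = -18
  1·M_2 + 4·M_3 + 1·M_4 = 6(Δ_3 - Δ_2) = 78
Clamped end conditions give two more equations: 2h_0·M_0 + h_0·M_1 = 6(Δ_0 - S'(1)) = 60 and h_3·M_3 + 2h_3·M_4 = 6(S'(5) - Δ_3) = -30.
Solving the tridiagonal system: M_0 = 99/2, M_1 = -39, M_2 = -3/2, M_3 = 27, M_4 = -57/2.
On [3, 4], with S_2(x) = a_2 + b_2·(x - 3) + c_2·(x - 3)² + d_2·(x - 3)³: c_2 = M_2/2 = -3/4, d_2 = (M_3 - M_2)/(6h_2) = 19/4, b_2 = Δ_2 - h_2(2M_2 + M_3)/6 = -12.

-0.7500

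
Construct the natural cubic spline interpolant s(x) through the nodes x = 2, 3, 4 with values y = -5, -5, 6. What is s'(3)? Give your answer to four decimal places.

5.5000

Write m_i for s''(x_i). With h_i = 1, 1 and divided differences Δ_i = 0, 11, the continuity of s' gives the tridiagonal system
  1·m_0 + 4·m_1 + 1·m_2 = 6(Δ_1 - Δ_0) = 66
Natural end conditions: m_0 = m_2 = 0.
Solving the tridiagonal system: m_0 = 0, m_1 = 33/2, m_2 = 0.
On [3, 4], s'(x) = b_1 + 2c_1·(x - 3) + 3d_1·(x - 3)² with b_1 = Δ_1 - h_1(2m_1 + m_2)/6 = 11/2, c_1 = m_1/2 = 33/4, d_1 = (m_2 - m_1)/(6h_1) = -11/4. So s'(3) = 11/2.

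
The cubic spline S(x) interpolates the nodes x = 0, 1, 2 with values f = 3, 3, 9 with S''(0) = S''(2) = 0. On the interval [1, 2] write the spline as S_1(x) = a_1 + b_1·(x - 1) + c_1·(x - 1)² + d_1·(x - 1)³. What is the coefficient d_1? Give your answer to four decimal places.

Write M_i for S''(x_i). With h_i = 1, 1 and divided differences Δ_i = 0, 6, the continuity of S' gives the tridiagonal system
  1·M_0 + 4·M_1 + 1·M_2 = 6(Δ_1 - Δ_0) = 36
Natural end conditions: M_0 = M_2 = 0.
Solving the tridiagonal system: M_0 = 0, M_1 = 9, M_2 = 0.
On [1, 2], with S_1(x) = a_1 + b_1·(x - 1) + c_1·(x - 1)² + d_1·(x - 1)³: c_1 = M_1/2 = 9/2, d_1 = (M_2 - M_1)/(6h_1) = -3/2, b_1 = Δ_1 - h_1(2M_1 + M_2)/6 = 3.

-1.5000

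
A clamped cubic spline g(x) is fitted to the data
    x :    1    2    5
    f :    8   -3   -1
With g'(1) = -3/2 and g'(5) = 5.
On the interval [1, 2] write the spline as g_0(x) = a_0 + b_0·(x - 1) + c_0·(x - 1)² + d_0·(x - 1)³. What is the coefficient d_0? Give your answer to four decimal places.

Write M_i for g''(x_i). With h_i = 1, 3 and divided differences Δ_i = -11, 2/3, the continuity of g' gives the tridiagonal system
  1·M_0 + 8·M_1 + 3·M_2 = 6(Δ_1 - Δ_0) = 70
Clamped end conditions give two more equations: 2h_0·M_0 + h_0·M_1 = 6(Δ_0 - g'(1)) = -57 and h_1·M_1 + 2h_1·M_2 = 6(g'(5) - Δ_1) = 26.
Forward elimination and back-substitution give M_0 = -285/8, M_1 = 57/4, M_2 = -67/24.
On [1, 2], with g_0(x) = a_0 + b_0·(x - 1) + c_0·(x - 1)² + d_0·(x - 1)³: c_0 = M_0/2 = -285/16, d_0 = (M_1 - M_0)/(6h_0) = 133/16, b_0 = Δ_0 - h_0(2M_0 + M_1)/6 = -3/2.

8.3125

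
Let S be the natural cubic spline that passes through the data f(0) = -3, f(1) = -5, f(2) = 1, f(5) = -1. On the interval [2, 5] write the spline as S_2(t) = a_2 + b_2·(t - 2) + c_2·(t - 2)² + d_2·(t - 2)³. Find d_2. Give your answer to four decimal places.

Write M_i for S''(x_i). With h_i = 1, 1, 3 and divided differences Δ_i = -2, 6, -2/3, the continuity of S' gives the tridiagonal system
  1·M_0 + 4·M_1 + 1·M_2 = 6(Δ_1 - Δ_0) = 48
  1·M_1 + 8·M_2 + 3·M_3 = 6(Δ_2 - Δ_1) = -40
Natural end conditions: M_0 = M_3 = 0.
Forward elimination and back-substitution give M_0 = 0, M_1 = 424/31, M_2 = -208/31, M_3 = 0.
On [2, 5], with S_2(t) = a_2 + b_2·(t - 2) + c_2·(t - 2)² + d_2·(t - 2)³: c_2 = M_2/2 = -104/31, d_2 = (M_3 - M_2)/(6h_2) = 104/279, b_2 = Δ_2 - h_2(2M_2 + M_3)/6 = 562/93.

0.3728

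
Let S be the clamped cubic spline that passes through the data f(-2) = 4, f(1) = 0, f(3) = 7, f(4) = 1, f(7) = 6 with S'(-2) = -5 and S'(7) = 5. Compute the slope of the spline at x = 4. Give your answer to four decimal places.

-5.5871

With M_i denoting the second derivative at x_i, h_i = 3, 2, 1, 3, and Δ_i = (y_(i+1) − y_i)/h_i = -4/3, 7/2, -6, 5/3:
  3·M_0 + 10·M_1 + 2·M_2 = 6(Δ_1 - Δ_0) = 29
  2·M_1 + 6·M_2 + 1·M_3 = 6(Δ_2 - Δ_1) = -57
  1·M_2 + 8·M_3 + 3·M_4 = 6(Δ_3 - Δ_2) = 46
Clamped end conditions give two more equations: 2h_0·M_0 + h_0·M_1 = 6(Δ_0 - S'(-2)) = 22 and h_3·M_3 + 2h_3·M_4 = 6(S'(7) - Δ_3) = 20.
Forward elimination and back-substitution give M_0 = 227/198, M_1 = 499/99, M_2 = -4919/396, M_3 = 1475/198, M_4 = -155/396.
On [4, 7], S'(x) = b_3 + 2c_3·(x - 4) + 3d_3·(x - 4)² with b_3 = Δ_3 - h_3(2M_3 + M_4)/6 = -1475/264, c_3 = M_3/2 = 1475/396, d_3 = (M_4 - M_3)/(6h_3) = -115/264. So S'(4) = -1475/264.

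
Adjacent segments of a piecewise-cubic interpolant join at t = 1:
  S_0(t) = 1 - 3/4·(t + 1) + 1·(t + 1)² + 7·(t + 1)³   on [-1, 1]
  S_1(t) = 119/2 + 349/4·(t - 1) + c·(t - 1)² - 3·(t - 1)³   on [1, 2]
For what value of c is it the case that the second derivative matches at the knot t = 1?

S_0''(t) = 2 + 42·(t + 1), so S_0''(1) = 86. On the right, S_1''(1) = 2c, so c = 43.

43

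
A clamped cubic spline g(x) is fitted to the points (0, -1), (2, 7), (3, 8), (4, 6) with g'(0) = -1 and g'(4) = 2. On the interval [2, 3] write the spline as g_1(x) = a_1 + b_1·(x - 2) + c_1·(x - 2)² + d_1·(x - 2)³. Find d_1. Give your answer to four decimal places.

Let σ_i = g''(x_i). Step sizes h_i = 2, 1, 1; slopes of the chords Δ_i = (y_(i+1) - y_i)/h_i = 4, 1, -2.
  2·σ_0 + 6·σ_1 + 1·σ_2 = 6(Δ_1 - Δ_0) = -18
  1·σ_1 + 4·σ_2 + 1·σ_3 = 6(Δ_2 - Δ_1) = -18
Clamped end conditions give two more equations: 2h_0·σ_0 + h_0·σ_1 = 6(Δ_0 - g'(0)) = 30 and h_2·σ_2 + 2h_2·σ_3 = 6(g'(4) - Δ_2) = 24.
Forward elimination and back-substitution give σ_0 = 111/11, σ_1 = -57/11, σ_2 = -78/11, σ_3 = 171/11.
On [2, 3], with g_1(x) = a_1 + b_1·(x - 2) + c_1·(x - 2)² + d_1·(x - 2)³: c_1 = σ_1/2 = -57/22, d_1 = (σ_2 - σ_1)/(6h_1) = -7/22, b_1 = Δ_1 - h_1(2σ_1 + σ_2)/6 = 43/11.

-0.3182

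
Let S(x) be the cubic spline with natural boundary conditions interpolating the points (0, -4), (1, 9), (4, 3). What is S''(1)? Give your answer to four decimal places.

-11.2500

With σ_i denoting the second derivative at x_i, h_i = 1, 3, and Δ_i = (y_(i+1) − y_i)/h_i = 13, -2:
  1·σ_0 + 8·σ_1 + 3·σ_2 = 6(Δ_1 - Δ_0) = -90
Natural end conditions: σ_0 = σ_2 = 0.
Forward elimination and back-substitution give σ_0 = 0, σ_1 = -45/4, σ_2 = 0.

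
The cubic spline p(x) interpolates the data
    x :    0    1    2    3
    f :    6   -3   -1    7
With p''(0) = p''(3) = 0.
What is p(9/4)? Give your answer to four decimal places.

Let σ_i = p''(x_i). Step sizes h_i = 1, 1, 1; slopes of the chords Δ_i = (y_(i+1) - y_i)/h_i = -9, 2, 8.
  1·σ_0 + 4·σ_1 + 1·σ_2 = 6(Δ_1 - Δ_0) = 66
  1·σ_1 + 4·σ_2 + 1·σ_3 = 6(Δ_2 - Δ_1) = 36
Natural end conditions: σ_0 = σ_3 = 0.
Solving: σ_0 = 0, σ_1 = 76/5, σ_2 = 26/5, σ_3 = 0.
On [2, 3], p(x) = -1 + 94/15·(x - 2) + 13/5·(x - 2)² - 13/15·(x - 2)³.
With (x - 2) = 1/4: p(9/4) = 229/320.

0.7156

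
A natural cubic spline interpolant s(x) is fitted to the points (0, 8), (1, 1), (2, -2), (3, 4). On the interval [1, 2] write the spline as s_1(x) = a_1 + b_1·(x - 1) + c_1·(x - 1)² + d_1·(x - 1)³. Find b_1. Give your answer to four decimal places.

Put M_i = s'' at the i-th knot. Here h = (1, 1, 1) and Δ = (-7, -3, 6), so the interior equations h_(i-1)·M_(i-1) + 2(h_(i-1)+h_i)·M_i + h_i·M_(i+1) = 6(Δ_i − Δ_(i-1)) read
  1·M_0 + 4·M_1 + 1·M_2 = 6(Δ_1 - Δ_0) = 24
  1·M_1 + 4·M_2 + 1·M_3 = 6(Δ_2 - Δ_1) = 54
Natural end conditions: M_0 = M_3 = 0.
Solving the tridiagonal system: M_0 = 0, M_1 = 14/5, M_2 = 64/5, M_3 = 0.
On [1, 2], with s_1(x) = a_1 + b_1·(x - 1) + c_1·(x - 1)² + d_1·(x - 1)³: c_1 = M_1/2 = 7/5, d_1 = (M_2 - M_1)/(6h_1) = 5/3, b_1 = Δ_1 - h_1(2M_1 + M_2)/6 = -91/15.

-6.0667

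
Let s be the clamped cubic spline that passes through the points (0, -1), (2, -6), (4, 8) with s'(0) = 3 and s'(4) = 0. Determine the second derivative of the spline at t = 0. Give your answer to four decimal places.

-16.1250

Write M_i for s''(x_i). With h_i = 2, 2 and divided differences Δ_i = -5/2, 7, the continuity of s' gives the tridiagonal system
  2·M_0 + 8·M_1 + 2·M_2 = 6(Δ_1 - Δ_0) = 57
Clamped end conditions give two more equations: 2h_0·M_0 + h_0·M_1 = 6(Δ_0 - s'(0)) = -33 and h_1·M_1 + 2h_1·M_2 = 6(s'(4) - Δ_1) = -42.
Hence M_0 = -129/8, M_1 = 63/4, M_2 = -147/8.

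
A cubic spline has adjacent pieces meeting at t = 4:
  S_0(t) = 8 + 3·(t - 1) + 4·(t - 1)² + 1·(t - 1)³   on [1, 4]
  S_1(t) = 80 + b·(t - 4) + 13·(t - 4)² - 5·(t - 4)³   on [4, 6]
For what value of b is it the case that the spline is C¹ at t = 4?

54

S_0'(t) = 3 + 8·(t - 1) + 3·(t - 1)², so S_0'(4) = 54. On the right, S_1'(4) = b, so b = 54.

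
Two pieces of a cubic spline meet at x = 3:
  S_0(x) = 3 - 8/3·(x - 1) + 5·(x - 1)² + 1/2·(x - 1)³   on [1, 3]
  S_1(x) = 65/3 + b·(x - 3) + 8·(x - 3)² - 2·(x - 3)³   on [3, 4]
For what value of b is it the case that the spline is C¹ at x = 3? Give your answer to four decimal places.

S_0'(x) = -8/3 + 10·(x - 1) + 3/2·(x - 1)², so S_0'(3) = 70/3. On the right, S_1'(3) = b, so b = 70/3.

23.3333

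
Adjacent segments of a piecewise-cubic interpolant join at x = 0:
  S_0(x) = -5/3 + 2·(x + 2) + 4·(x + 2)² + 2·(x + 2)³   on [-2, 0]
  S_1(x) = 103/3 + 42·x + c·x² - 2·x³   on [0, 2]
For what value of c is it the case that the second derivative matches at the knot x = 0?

16

S_0''(x) = 8 + 12·(x + 2), so S_0''(0) = 32. On the right, S_1''(0) = 2c, so c = 16.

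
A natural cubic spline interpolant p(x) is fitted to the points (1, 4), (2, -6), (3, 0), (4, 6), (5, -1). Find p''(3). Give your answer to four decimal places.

Write M_i for p''(x_i). With h_i = 1, 1, 1, 1 and divided differences Δ_i = -10, 6, 6, -7, the continuity of p' gives the tridiagonal system
  1·M_0 + 4·M_1 + 1·M_2 = 6(Δ_1 - Δ_0) = 96
  1·M_1 + 4·M_2 + 1·M_3 = 6(Δ_2 - Δ_1) = 0
  1·M_2 + 4·M_3 + 1·M_4 = 6(Δ_3 - Δ_2) = -78
Natural end conditions: M_0 = M_4 = 0.
Solving: M_0 = 0, M_1 = 681/28, M_2 = -9/7, M_3 = -537/28, M_4 = 0.

-1.2857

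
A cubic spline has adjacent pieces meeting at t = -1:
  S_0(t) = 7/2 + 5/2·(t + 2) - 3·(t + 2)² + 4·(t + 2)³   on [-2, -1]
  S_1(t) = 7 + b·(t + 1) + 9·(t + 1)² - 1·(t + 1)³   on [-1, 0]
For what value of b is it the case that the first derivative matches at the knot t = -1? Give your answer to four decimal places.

S_0'(t) = 5/2 - 6·(t + 2) + 12·(t + 2)², so S_0'(-1) = 17/2. On the right, S_1'(-1) = b, so b = 17/2.

8.5000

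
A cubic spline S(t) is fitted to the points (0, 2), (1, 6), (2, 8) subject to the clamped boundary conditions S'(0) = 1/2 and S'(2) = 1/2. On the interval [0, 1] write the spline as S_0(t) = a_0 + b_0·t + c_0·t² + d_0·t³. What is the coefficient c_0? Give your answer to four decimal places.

Let σ_i = S''(x_i). Step sizes h_i = 1, 1; slopes of the chords Δ_i = (y_(i+1) - y_i)/h_i = 4, 2.
  1·σ_0 + 4·σ_1 + 1·σ_2 = 6(Δ_1 - Δ_0) = -12
Clamped end conditions give two more equations: 2h_0·σ_0 + h_0·σ_1 = 6(Δ_0 - S'(0)) = 21 and h_1·σ_1 + 2h_1·σ_2 = 6(S'(2) - Δ_1) = -9.
Hence σ_0 = 27/2, σ_1 = -6, σ_2 = -3/2.
On [0, 1], with S_0(t) = a_0 + b_0·t + c_0·t² + d_0·t³: c_0 = σ_0/2 = 27/4, d_0 = (σ_1 - σ_0)/(6h_0) = -13/4, b_0 = Δ_0 - h_0(2σ_0 + σ_1)/6 = 1/2.

6.7500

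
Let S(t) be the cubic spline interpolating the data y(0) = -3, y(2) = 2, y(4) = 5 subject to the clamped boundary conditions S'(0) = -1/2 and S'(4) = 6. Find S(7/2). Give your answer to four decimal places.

With m_i denoting the second derivative at x_i, h_i = 2, 2, and Δ_i = (y_(i+1) − y_i)/h_i = 5/2, 3/2:
  2·m_0 + 8·m_1 + 2·m_2 = 6(Δ_1 - Δ_0) = -6
Clamped end conditions give two more equations: 2h_0·m_0 + h_0·m_1 = 6(Δ_0 - S'(0)) = 18 and h_1·m_1 + 2h_1·m_2 = 6(S'(4) - Δ_1) = 27.
Solving the tridiagonal system: m_0 = 55/8, m_1 = -19/4, m_2 = 73/8.
On [2, 4], S(t) = 2 + 13/8·(t - 2) - 19/8·(t - 2)² + 37/32·(t - 2)³.
With (t - 2) = 3/2: S(7/2) = 767/256.

2.9961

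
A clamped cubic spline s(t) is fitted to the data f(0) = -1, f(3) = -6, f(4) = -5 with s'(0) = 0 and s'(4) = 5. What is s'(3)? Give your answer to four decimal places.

Put M_i = s'' at the i-th knot. Here h = (3, 1) and Δ = (-5/3, 1), so the interior equations h_(i-1)·M_(i-1) + 2(h_(i-1)+h_i)·M_i + h_i·M_(i+1) = 6(Δ_i − Δ_(i-1)) read
  3·M_0 + 8·M_1 + 1·M_2 = 6(Δ_1 - Δ_0) = 16
Clamped end conditions give two more equations: 2h_0·M_0 + h_0·M_1 = 6(Δ_0 - s'(0)) = -10 and h_1·M_1 + 2h_1·M_2 = 6(s'(4) - Δ_1) = 24.
Hence M_0 = -29/12, M_1 = 3/2, M_2 = 45/4.
On [3, 4], s'(t) = b_1 + 2c_1·(t - 3) + 3d_1·(t - 3)² with b_1 = Δ_1 - h_1(2M_1 + M_2)/6 = -11/8, c_1 = M_1/2 = 3/4, d_1 = (M_2 - M_1)/(6h_1) = 13/8. So s'(3) = -11/8.

-1.3750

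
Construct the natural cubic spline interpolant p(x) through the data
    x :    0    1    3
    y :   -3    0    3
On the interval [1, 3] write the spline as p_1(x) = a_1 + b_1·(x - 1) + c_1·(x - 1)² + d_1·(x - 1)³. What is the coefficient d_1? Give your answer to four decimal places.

0.1250

With M_i denoting the second derivative at x_i, h_i = 1, 2, and Δ_i = (y_(i+1) − y_i)/h_i = 3, 3/2:
  1·M_0 + 6·M_1 + 2·M_2 = 6(Δ_1 - Δ_0) = -9
Natural end conditions: M_0 = M_2 = 0.
Hence M_0 = 0, M_1 = -3/2, M_2 = 0.
On [1, 3], with p_1(x) = a_1 + b_1·(x - 1) + c_1·(x - 1)² + d_1·(x - 1)³: c_1 = M_1/2 = -3/4, d_1 = (M_2 - M_1)/(6h_1) = 1/8, b_1 = Δ_1 - h_1(2M_1 + M_2)/6 = 5/2.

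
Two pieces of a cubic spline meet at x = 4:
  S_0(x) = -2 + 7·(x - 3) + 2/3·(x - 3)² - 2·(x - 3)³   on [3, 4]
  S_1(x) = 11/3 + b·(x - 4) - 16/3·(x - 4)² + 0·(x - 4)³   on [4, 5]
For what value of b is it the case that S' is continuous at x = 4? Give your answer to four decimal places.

2.3333

S_0'(x) = 7 + 4/3·(x - 3) - 6·(x - 3)², so S_0'(4) = 7/3. On the right, S_1'(4) = b, so b = 7/3.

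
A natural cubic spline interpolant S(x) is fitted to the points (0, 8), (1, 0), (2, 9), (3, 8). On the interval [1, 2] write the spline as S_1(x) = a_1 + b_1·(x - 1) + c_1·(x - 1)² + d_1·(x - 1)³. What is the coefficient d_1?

-9

Write m_i for S''(x_i). With h_i = 1, 1, 1 and divided differences Δ_i = -8, 9, -1, the continuity of S' gives the tridiagonal system
  1·m_0 + 4·m_1 + 1·m_2 = 6(Δ_1 - Δ_0) = 102
  1·m_1 + 4·m_2 + 1·m_3 = 6(Δ_2 - Δ_1) = -60
Natural end conditions: m_0 = m_3 = 0.
Hence m_0 = 0, m_1 = 156/5, m_2 = -114/5, m_3 = 0.
On [1, 2], with S_1(x) = a_1 + b_1·(x - 1) + c_1·(x - 1)² + d_1·(x - 1)³: c_1 = m_1/2 = 78/5, d_1 = (m_2 - m_1)/(6h_1) = -9, b_1 = Δ_1 - h_1(2m_1 + m_2)/6 = 12/5.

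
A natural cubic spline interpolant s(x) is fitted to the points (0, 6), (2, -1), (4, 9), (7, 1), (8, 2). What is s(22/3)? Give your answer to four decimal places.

Put M_i = s'' at the i-th knot. Here h = (2, 2, 3, 1) and Δ = (-7/2, 5, -8/3, 1), so the interior equations h_(i-1)·M_(i-1) + 2(h_(i-1)+h_i)·M_i + h_i·M_(i+1) = 6(Δ_i − Δ_(i-1)) read
  2·M_0 + 8·M_1 + 2·M_2 = 6(Δ_1 - Δ_0) = 51
  2·M_1 + 10·M_2 + 3·M_3 = 6(Δ_2 - Δ_1) = -46
  3·M_2 + 8·M_3 + 1·M_4 = 6(Δ_3 - Δ_2) = 22
Natural end conditions: M_0 = M_4 = 0.
Solving: M_0 = 0, M_1 = 67/8, M_2 = -8, M_3 = 23/4, M_4 = 0.
On [7, 8], s(x) = 1 - 11/12·(x - 7) + 23/8·(x - 7)² - 23/24·(x - 7)³.
With (x - 7) = 1/3: s(22/3) = 317/324.

0.9784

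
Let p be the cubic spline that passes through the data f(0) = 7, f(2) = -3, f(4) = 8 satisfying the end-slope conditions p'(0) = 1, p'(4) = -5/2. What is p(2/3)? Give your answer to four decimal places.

Let M_i = p''(x_i). Step sizes h_i = 2, 2; slopes of the chords Δ_i = (y_(i+1) - y_i)/h_i = -5, 11/2.
  2·M_0 + 8·M_1 + 2·M_2 = 6(Δ_1 - Δ_0) = 63
Clamped end conditions give two more equations: 2h_0·M_0 + h_0·M_1 = 6(Δ_0 - p'(0)) = -36 and h_1·M_1 + 2h_1·M_2 = 6(p'(4) - Δ_1) = -48.
Forward elimination and back-substitution give M_0 = -71/4, M_1 = 35/2, M_2 = -83/4.
On [0, 2], p(x) = 7 + 1·x - 71/8·x² + 47/16·x³.
With x = 2/3: p(2/3) = 124/27.

4.5926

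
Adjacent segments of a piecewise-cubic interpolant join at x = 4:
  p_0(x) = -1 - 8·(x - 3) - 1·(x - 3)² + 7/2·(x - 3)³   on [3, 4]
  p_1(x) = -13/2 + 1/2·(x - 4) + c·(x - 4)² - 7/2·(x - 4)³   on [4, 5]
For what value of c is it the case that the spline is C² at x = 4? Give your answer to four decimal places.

p_0''(x) = -2 + 21·(x - 3), so p_0''(4) = 19. On the right, p_1''(4) = 2c, so c = 19/2.

9.5000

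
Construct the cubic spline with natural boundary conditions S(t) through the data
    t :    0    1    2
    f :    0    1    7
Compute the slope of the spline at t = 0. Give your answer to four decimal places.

-0.2500

With m_i denoting the second derivative at x_i, h_i = 1, 1, and Δ_i = (y_(i+1) − y_i)/h_i = 1, 6:
  1·m_0 + 4·m_1 + 1·m_2 = 6(Δ_1 - Δ_0) = 30
Natural end conditions: m_0 = m_2 = 0.
Solving: m_0 = 0, m_1 = 15/2, m_2 = 0.
On [0, 1], S'(t) = b_0 + 2c_0·t + 3d_0·t² with b_0 = Δ_0 - h_0(2m_0 + m_1)/6 = -1/4, c_0 = m_0/2 = 0, d_0 = (m_1 - m_0)/(6h_0) = 5/4. So S'(0) = -1/4.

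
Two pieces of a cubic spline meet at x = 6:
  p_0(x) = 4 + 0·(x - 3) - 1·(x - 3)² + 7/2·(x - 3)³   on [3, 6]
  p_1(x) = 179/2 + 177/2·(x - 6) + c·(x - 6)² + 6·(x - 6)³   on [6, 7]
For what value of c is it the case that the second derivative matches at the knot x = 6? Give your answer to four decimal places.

p_0''(x) = -2 + 21·(x - 3), so p_0''(6) = 61. On the right, p_1''(6) = 2c, so c = 61/2.

30.5000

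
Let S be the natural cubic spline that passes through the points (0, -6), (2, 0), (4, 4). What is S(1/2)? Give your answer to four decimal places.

-4.3828

Let M_i = S''(x_i). Step sizes h_i = 2, 2; slopes of the chords Δ_i = (y_(i+1) - y_i)/h_i = 3, 2.
  2·M_0 + 8·M_1 + 2·M_2 = 6(Δ_1 - Δ_0) = -6
Natural end conditions: M_0 = M_2 = 0.
Solving the tridiagonal system: M_0 = 0, M_1 = -3/4, M_2 = 0.
On [0, 2], S(x) = -6 + 13/4·x + 0·x² - 1/16·x³.
With x = 1/2: S(1/2) = -561/128.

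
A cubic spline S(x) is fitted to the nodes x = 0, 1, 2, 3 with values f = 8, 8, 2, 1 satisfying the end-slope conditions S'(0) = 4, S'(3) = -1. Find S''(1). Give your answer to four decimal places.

Put σ_i = S'' at the i-th knot. Here h = (1, 1, 1) and Δ = (0, -6, -1), so the interior equations h_(i-1)·σ_(i-1) + 2(h_(i-1)+h_i)·σ_i + h_i·σ_(i+1) = 6(Δ_i − Δ_(i-1)) read
  1·σ_0 + 4·σ_1 + 1·σ_2 = 6(Δ_1 - Δ_0) = -36
  1·σ_1 + 4·σ_2 + 1·σ_3 = 6(Δ_2 - Δ_1) = 30
Clamped end conditions give two more equations: 2h_0·σ_0 + h_0·σ_1 = 6(Δ_0 - S'(0)) = -24 and h_2·σ_2 + 2h_2·σ_3 = 6(S'(3) - Δ_2) = 0.
Solving: σ_0 = -104/15, σ_1 = -152/15, σ_2 = 172/15, σ_3 = -86/15.

-10.1333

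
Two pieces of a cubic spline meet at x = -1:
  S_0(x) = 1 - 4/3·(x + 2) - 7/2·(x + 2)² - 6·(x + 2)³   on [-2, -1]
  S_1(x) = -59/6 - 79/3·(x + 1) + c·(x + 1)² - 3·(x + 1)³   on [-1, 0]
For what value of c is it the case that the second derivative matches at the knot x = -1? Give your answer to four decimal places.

-21.5000

S_0''(x) = -7 - 36·(x + 2), so S_0''(-1) = -43. On the right, S_1''(-1) = 2c, so c = -43/2.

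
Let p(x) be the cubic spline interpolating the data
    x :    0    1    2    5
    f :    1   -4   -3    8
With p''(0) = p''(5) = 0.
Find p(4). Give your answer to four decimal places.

3.9319

Let σ_i = p''(x_i). Step sizes h_i = 1, 1, 3; slopes of the chords Δ_i = (y_(i+1) - y_i)/h_i = -5, 1, 11/3.
  1·σ_0 + 4·σ_1 + 1·σ_2 = 6(Δ_1 - Δ_0) = 36
  1·σ_1 + 8·σ_2 + 3·σ_3 = 6(Δ_2 - Δ_1) = 16
Natural end conditions: σ_0 = σ_3 = 0.
Solving the tridiagonal system: σ_0 = 0, σ_1 = 272/31, σ_2 = 28/31, σ_3 = 0.
On [2, 5], p(x) = -3 + 257/93·(x - 2) + 14/31·(x - 2)² - 14/279·(x - 2)³.
With (x - 2) = 2: p(4) = 1097/279.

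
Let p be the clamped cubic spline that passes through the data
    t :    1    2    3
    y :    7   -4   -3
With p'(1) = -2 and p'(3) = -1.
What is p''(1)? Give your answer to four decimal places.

-44.5000

Write M_i for p''(x_i). With h_i = 1, 1 and divided differences Δ_i = -11, 1, the continuity of p' gives the tridiagonal system
  1·M_0 + 4·M_1 + 1·M_2 = 6(Δ_1 - Δ_0) = 72
Clamped end conditions give two more equations: 2h_0·M_0 + h_0·M_1 = 6(Δ_0 - p'(1)) = -54 and h_1·M_1 + 2h_1·M_2 = 6(p'(3) - Δ_1) = -12.
Solving the tridiagonal system: M_0 = -89/2, M_1 = 35, M_2 = -47/2.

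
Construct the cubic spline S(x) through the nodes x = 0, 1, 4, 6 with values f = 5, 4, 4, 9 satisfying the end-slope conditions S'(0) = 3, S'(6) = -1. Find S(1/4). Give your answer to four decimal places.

5.3891

With M_i denoting the second derivative at x_i, h_i = 1, 3, 2, and Δ_i = (y_(i+1) − y_i)/h_i = -1, 0, 5/2:
  1·M_0 + 8·M_1 + 3·M_2 = 6(Δ_1 - Δ_0) = 6
  3·M_1 + 10·M_2 + 2·M_3 = 6(Δ_2 - Δ_1) = 15
Clamped end conditions give two more equations: 2h_0·M_0 + h_0·M_1 = 6(Δ_0 - S'(0)) = -24 and h_2·M_2 + 2h_2·M_3 = 6(S'(6) - Δ_2) = -21.
Forward elimination and back-substitution give M_0 = -331/26, M_1 = 19/13, M_2 = 61/26, M_3 = -167/26.
On [0, 1], S(x) = 5 + 3·x - 331/52·x² + 123/52·x³.
With x = 1/4: S(1/4) = 17935/3328.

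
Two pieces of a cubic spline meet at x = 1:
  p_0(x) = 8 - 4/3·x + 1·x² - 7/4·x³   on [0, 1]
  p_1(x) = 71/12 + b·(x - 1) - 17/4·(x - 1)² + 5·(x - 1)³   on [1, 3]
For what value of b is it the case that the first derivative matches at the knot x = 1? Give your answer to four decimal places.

-4.5833

p_0'(x) = -4/3 + 2·x - 21/4·x², so p_0'(1) = -55/12. On the right, p_1'(1) = b, so b = -55/12.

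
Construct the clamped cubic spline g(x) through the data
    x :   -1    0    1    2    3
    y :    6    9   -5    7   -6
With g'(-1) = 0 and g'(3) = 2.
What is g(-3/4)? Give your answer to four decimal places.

With σ_i denoting the second derivative at x_i, h_i = 1, 1, 1, 1, and Δ_i = (y_(i+1) − y_i)/h_i = 3, -14, 12, -13:
  1·σ_0 + 4·σ_1 + 1·σ_2 = 6(Δ_1 - Δ_0) = -102
  1·σ_1 + 4·σ_2 + 1·σ_3 = 6(Δ_2 - Δ_1) = 156
  1·σ_2 + 4·σ_3 + 1·σ_4 = 6(Δ_3 - Δ_2) = -150
Clamped end conditions give two more equations: 2h_0·σ_0 + h_0·σ_1 = 6(Δ_0 - g'(-1)) = 18 and h_3·σ_3 + 2h_3·σ_4 = 6(g'(3) - Δ_3) = 90.
Solving the tridiagonal system: σ_0 = 35, σ_1 = -52, σ_2 = 71, σ_3 = -76, σ_4 = 83.
On [-1, 0], g(x) = 6 + 0·(x + 1) + 35/2·(x + 1)² - 29/2·(x + 1)³.
With (x + 1) = 1/4: g(-3/4) = 879/128.

6.8672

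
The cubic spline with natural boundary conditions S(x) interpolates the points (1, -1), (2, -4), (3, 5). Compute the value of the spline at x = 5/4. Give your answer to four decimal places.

Put m_i = S'' at the i-th knot. Here h = (1, 1) and Δ = (-3, 9), so the interior equations h_(i-1)·m_(i-1) + 2(h_(i-1)+h_i)·m_i + h_i·m_(i+1) = 6(Δ_i − Δ_(i-1)) read
  1·m_0 + 4·m_1 + 1·m_2 = 6(Δ_1 - Δ_0) = 72
Natural end conditions: m_0 = m_2 = 0.
Solving the tridiagonal system: m_0 = 0, m_1 = 18, m_2 = 0.
On [1, 2], S(x) = -1 - 6·(x - 1) + 0·(x - 1)² + 3·(x - 1)³.
With (x - 1) = 1/4: S(5/4) = -157/64.

-2.4531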